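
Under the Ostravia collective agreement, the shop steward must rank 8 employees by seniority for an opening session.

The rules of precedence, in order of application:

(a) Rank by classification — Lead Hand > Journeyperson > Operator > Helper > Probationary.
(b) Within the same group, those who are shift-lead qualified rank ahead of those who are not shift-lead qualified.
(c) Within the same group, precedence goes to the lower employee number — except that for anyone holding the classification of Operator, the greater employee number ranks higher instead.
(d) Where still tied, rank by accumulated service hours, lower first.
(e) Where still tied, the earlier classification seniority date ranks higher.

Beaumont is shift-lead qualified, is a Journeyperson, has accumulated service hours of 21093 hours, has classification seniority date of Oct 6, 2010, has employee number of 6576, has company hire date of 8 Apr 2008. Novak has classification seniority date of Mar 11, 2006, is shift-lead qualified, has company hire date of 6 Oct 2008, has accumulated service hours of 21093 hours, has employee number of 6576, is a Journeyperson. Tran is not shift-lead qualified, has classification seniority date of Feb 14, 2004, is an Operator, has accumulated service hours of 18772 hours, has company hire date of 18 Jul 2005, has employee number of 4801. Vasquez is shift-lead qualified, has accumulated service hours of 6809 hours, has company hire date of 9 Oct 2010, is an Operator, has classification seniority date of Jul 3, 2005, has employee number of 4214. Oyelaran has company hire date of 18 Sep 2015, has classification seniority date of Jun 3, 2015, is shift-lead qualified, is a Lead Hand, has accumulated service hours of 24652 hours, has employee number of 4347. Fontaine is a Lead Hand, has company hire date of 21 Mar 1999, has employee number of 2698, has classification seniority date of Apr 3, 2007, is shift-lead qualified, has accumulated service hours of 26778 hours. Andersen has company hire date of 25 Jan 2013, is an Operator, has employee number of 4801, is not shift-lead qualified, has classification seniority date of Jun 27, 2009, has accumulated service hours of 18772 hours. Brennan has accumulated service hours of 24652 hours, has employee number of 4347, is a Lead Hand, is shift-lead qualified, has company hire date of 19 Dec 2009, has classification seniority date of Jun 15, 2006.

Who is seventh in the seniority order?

Tran

By classification: Fontaine, Brennan and Oyelaran (Lead Hand); then Novak and Beaumont (Journeyperson); then Vasquez, Tran and Andersen (Operator).
Fontaine, Brennan and Oyelaran are each shift-lead qualified, so the next rule applies.
Among Fontaine, Brennan and Oyelaran, by employee number (lower first): Fontaine (2698) before Brennan and Oyelaran (4347).
Brennan and Oyelaran both have accumulated service hours 24652 hours, so the next rule applies.
Among Brennan and Oyelaran, by classification seniority date (earlier first): Brennan (Jun 15, 2006) before Oyelaran (Jun 3, 2015).
Novak and Beaumont are each shift-lead qualified, so the next rule applies.
Novak and Beaumont both have employee number 6576, so the next rule applies.
Novak and Beaumont both have accumulated service hours 21093 hours, so the next rule applies.
Among Novak and Beaumont, by classification seniority date (earlier first): Novak (Mar 11, 2006) before Beaumont (Oct 6, 2010).
Among Vasquez, Tran and Andersen, shift-lead qualified before not shift-lead qualified: Vasquez (shift-lead qualified) before Tran and Andersen (not shift-lead qualified).
Tran and Andersen both have employee number 4801, so the next rule applies.
Tran and Andersen both have accumulated service hours 18772 hours, so the next rule applies.
Among Tran and Andersen, by classification seniority date (earlier first): Tran (Feb 14, 2004) before Andersen (Jun 27, 2009).
Order: Fontaine, Brennan, Oyelaran, Novak, Beaumont, Vasquez, Tran, Andersen.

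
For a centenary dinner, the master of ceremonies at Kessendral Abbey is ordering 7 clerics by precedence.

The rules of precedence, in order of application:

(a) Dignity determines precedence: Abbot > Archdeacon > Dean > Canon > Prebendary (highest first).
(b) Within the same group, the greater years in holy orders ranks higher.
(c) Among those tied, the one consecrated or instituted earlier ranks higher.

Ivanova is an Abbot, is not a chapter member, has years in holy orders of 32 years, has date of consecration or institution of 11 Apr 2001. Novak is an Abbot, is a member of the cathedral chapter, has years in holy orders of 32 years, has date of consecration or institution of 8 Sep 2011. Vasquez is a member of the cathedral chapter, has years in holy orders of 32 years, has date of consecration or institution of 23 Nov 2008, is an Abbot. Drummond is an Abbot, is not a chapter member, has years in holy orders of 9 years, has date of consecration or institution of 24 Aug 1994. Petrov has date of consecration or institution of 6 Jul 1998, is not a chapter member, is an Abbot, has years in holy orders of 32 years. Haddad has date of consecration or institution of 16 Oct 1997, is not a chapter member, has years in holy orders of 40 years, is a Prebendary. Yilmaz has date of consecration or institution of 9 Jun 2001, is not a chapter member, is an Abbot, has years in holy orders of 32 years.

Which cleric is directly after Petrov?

By dignity: Petrov, Ivanova, Yilmaz, Vasquez, Novak and Drummond (Abbot); then Haddad (Prebendary).
Among Petrov, Ivanova, Yilmaz, Vasquez, Novak and Drummond, by years in holy orders (higher first): Petrov, Ivanova, Yilmaz, Vasquez and Novak (32 years) before Drummond (9 years).
Among Petrov, Ivanova, Yilmaz, Vasquez and Novak, by date of consecration or institution (earlier first): Petrov (6 Jul 1998) before Ivanova (11 Apr 2001) before Yilmaz (9 Jun 2001) before Vasquez (23 Nov 2008) before Novak (8 Sep 2011).
Order: Petrov, Ivanova, Yilmaz, Vasquez, Novak, Drummond, Haddad.

Ivanova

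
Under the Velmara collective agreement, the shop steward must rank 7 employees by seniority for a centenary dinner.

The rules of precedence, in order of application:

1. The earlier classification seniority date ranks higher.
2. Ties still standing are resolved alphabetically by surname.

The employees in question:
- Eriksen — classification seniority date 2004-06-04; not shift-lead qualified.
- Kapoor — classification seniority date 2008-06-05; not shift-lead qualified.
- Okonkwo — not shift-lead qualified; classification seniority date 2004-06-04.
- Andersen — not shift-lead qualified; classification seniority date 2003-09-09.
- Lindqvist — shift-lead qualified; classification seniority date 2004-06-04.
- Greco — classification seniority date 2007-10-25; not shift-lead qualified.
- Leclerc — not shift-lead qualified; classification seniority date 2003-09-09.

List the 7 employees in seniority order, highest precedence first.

By classification seniority date (earlier first): Andersen and Leclerc (both 2003-09-09); then Eriksen, Lindqvist and Okonkwo (each 2004-06-04); then Greco (2007-10-25); then Kapoor (2008-06-05).
Among Andersen and Leclerc, alphabetically by surname: Andersen before Leclerc.
Among Eriksen, Lindqvist and Okonkwo, alphabetically by surname: Eriksen before Lindqvist before Okonkwo.
Full order: Andersen, Leclerc, Eriksen, Lindqvist, Okonkwo, Greco, Kapoor.

Andersen, Leclerc, Eriksen, Lindqvist, Okonkwo, Greco, Kapoor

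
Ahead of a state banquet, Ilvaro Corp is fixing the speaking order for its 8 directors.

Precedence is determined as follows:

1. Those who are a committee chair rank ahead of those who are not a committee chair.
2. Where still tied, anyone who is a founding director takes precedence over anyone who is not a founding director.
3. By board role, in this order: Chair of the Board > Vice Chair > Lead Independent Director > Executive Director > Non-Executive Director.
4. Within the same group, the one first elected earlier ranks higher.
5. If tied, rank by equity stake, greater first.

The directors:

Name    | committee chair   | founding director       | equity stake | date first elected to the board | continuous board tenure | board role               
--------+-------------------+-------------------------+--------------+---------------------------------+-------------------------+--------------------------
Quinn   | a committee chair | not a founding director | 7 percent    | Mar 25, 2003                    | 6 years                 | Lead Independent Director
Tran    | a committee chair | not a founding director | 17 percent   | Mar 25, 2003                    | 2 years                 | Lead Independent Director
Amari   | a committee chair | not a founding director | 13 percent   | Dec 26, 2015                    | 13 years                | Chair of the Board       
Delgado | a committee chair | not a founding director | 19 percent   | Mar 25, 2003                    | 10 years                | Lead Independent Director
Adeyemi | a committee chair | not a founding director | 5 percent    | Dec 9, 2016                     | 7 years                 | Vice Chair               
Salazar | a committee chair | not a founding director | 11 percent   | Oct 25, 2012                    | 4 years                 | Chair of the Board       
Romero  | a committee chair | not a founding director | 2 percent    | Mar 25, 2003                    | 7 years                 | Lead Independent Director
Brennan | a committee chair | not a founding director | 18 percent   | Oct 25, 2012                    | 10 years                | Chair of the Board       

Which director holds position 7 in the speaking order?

By the first rule: Brennan, Salazar, Amari, Adeyemi, Delgado, Tran, Quinn and Romero (each a committee chair).
Brennan, Salazar, Amari, Adeyemi, Delgado, Tran, Quinn and Romero are each not a founding director, so the next rule applies.
Among Brennan, Salazar, Amari, Adeyemi, Delgado, Tran, Quinn and Romero, by board role: Brennan, Salazar and Amari (Chair of the Board) before Adeyemi (Vice Chair) before Delgado, Tran, Quinn and Romero (Lead Independent Director).
Among Brennan, Salazar and Amari, by date first elected to the board (earlier first): Brennan and Salazar (Oct 25, 2012) before Amari (Dec 26, 2015).
Among Brennan and Salazar, by equity stake (higher first): Brennan (18 percent) before Salazar (11 percent).
Delgado, Tran, Quinn and Romero all have date first elected to the board Mar 25, 2003, so the next rule applies.
Among Delgado, Tran, Quinn and Romero, by equity stake (higher first): Delgado (19 percent) before Tran (17 percent) before Quinn (7 percent) before Romero (2 percent).
Order: Brennan, Salazar, Amari, Adeyemi, Delgado, Tran, Quinn, Romero.

Quinn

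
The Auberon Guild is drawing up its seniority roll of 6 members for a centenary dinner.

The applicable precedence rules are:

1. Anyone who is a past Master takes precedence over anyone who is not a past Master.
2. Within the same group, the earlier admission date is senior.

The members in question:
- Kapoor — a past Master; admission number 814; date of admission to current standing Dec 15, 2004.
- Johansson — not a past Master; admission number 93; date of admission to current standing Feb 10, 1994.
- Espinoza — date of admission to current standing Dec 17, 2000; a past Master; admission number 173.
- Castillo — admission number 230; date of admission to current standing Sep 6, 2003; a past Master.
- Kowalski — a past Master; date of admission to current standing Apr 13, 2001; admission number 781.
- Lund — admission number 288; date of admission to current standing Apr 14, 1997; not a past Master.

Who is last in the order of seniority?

By the first rule: Espinoza, Kowalski, Castillo and Kapoor (each a past Master); then Johansson and Lund (both not a past Master).
Among Espinoza, Kowalski, Castillo and Kapoor, by date of admission to current standing (earlier first): Espinoza (Dec 17, 2000) before Kowalski (Apr 13, 2001) before Castillo (Sep 6, 2003) before Kapoor (Dec 15, 2004).
Among Johansson and Lund, by date of admission to current standing (earlier first): Johansson (Feb 10, 1994) before Lund (Apr 14, 1997).
Order: Espinoza, Kowalski, Castillo, Kapoor, Johansson, Lund.

Lund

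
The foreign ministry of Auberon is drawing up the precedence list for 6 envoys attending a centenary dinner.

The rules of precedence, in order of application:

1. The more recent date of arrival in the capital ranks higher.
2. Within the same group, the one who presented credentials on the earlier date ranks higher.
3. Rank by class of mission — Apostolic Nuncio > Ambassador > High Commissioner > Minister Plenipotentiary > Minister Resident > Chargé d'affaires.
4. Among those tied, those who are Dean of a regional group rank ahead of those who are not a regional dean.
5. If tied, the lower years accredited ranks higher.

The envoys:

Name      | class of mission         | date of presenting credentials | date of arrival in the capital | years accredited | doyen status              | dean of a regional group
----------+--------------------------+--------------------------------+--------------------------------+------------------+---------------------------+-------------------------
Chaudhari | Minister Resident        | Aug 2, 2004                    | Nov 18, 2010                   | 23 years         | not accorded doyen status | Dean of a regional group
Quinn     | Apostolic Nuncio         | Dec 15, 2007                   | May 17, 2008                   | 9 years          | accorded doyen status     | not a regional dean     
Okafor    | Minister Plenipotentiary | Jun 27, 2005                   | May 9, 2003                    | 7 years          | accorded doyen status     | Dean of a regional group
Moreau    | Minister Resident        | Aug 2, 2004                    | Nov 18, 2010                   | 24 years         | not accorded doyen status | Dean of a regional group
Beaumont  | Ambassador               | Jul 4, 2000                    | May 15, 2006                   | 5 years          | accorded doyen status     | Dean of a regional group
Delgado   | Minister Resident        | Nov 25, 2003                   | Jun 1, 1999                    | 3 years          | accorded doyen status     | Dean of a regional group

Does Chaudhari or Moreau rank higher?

Chaudhari

By date of arrival in the capital (later first): Chaudhari and Moreau (both Nov 18, 2010); then Quinn (May 17, 2008); then Beaumont (May 15, 2006); then Okafor (May 9, 2003); then Delgado (Jun 1, 1999).
Chaudhari and Moreau both have date of presenting credentials Aug 2, 2004, so the next rule applies.
Chaudhari and Moreau are each Minister Resident, so the next rule applies.
Chaudhari and Moreau are each Dean of a regional group, so the next rule applies.
Among Chaudhari and Moreau, by years accredited (lower first): Chaudhari (23 years) before Moreau (24 years).
So Chaudhari takes precedence.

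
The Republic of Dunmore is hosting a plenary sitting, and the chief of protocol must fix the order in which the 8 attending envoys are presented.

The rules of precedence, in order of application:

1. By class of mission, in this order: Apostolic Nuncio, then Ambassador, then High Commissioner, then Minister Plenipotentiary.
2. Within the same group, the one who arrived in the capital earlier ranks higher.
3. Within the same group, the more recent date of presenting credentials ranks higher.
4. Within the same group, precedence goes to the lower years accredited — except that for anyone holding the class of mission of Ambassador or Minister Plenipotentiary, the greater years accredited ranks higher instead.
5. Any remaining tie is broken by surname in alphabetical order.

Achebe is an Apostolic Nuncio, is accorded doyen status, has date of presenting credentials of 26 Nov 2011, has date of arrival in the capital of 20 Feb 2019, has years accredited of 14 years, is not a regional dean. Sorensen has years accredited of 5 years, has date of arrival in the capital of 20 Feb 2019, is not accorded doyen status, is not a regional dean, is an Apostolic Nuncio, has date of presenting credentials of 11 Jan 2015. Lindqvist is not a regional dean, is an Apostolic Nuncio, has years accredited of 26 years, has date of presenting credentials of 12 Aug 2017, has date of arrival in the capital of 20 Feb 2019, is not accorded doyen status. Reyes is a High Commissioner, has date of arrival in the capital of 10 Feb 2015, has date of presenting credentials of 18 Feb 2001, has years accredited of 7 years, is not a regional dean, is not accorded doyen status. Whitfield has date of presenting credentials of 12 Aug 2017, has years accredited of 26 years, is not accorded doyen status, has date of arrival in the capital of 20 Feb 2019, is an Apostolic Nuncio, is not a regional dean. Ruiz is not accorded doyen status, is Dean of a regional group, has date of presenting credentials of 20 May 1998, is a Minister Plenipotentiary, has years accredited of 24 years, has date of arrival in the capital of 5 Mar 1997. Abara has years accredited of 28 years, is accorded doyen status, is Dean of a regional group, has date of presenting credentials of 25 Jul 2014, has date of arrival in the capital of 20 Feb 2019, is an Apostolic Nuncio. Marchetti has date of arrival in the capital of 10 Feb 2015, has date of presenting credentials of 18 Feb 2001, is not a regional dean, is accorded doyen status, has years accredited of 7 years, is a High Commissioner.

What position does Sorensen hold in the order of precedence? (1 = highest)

3

By class of mission: Lindqvist, Whitfield, Sorensen, Abara and Achebe (Apostolic Nuncio); then Marchetti and Reyes (High Commissioner); then Ruiz (Minister Plenipotentiary).
Lindqvist, Whitfield, Sorensen, Abara and Achebe all have date of arrival in the capital 20 Feb 2019, so the next rule applies.
Among Lindqvist, Whitfield, Sorensen, Abara and Achebe, by date of presenting credentials (later first): Lindqvist and Whitfield (12 Aug 2017) before Sorensen (11 Jan 2015) before Abara (25 Jul 2014) before Achebe (26 Nov 2011).
Lindqvist and Whitfield both have years accredited 26 years, so the next rule applies.
Among Lindqvist and Whitfield, alphabetically by surname: Lindqvist before Whitfield.
Marchetti and Reyes both have date of arrival in the capital 10 Feb 2015, so the next rule applies.
Marchetti and Reyes both have date of presenting credentials 18 Feb 2001, so the next rule applies.
Marchetti and Reyes both have years accredited 7 years, so the next rule applies.
Among Marchetti and Reyes, alphabetically by surname: Marchetti before Reyes.
Order: Lindqvist, Whitfield, Sorensen, Abara, Achebe, Marchetti, Reyes, Ruiz. So position 3.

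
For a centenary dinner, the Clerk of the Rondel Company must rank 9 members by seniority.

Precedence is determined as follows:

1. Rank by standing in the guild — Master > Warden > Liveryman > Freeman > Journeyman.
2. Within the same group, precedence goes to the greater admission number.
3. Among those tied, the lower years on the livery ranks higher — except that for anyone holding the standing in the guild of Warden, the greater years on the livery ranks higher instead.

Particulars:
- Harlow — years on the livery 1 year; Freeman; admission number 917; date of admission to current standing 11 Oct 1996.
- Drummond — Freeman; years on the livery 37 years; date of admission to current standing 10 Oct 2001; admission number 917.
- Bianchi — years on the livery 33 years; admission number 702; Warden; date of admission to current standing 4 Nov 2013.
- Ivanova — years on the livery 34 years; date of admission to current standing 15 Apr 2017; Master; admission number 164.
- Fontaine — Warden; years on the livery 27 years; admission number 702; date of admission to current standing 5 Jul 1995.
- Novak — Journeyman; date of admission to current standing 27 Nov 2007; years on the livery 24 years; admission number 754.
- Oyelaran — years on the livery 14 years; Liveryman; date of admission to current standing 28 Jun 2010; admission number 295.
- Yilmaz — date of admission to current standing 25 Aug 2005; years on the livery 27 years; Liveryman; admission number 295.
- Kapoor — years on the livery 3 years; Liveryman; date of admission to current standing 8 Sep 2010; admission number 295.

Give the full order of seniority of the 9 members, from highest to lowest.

By standing in the guild: Ivanova (Master); then Bianchi and Fontaine (Warden); then Kapoor, Oyelaran and Yilmaz (Liveryman); then Harlow and Drummond (Freeman); then Novak (Journeyman).
Bianchi and Fontaine both have admission number 702, so the next rule applies.
Among Bianchi and Fontaine, by years on the livery (higher first) (reversed rule for this group): Bianchi (33 years) before Fontaine (27 years).
Kapoor, Oyelaran and Yilmaz all have admission number 295, so the next rule applies.
Among Kapoor, Oyelaran and Yilmaz, by years on the livery (lower first): Kapoor (3 years) before Oyelaran (14 years) before Yilmaz (27 years).
Harlow and Drummond both have admission number 917, so the next rule applies.
Among Harlow and Drummond, by years on the livery (lower first): Harlow (1 year) before Drummond (37 years).
Full order: Ivanova, Bianchi, Fontaine, Kapoor, Oyelaran, Yilmaz, Harlow, Drummond, Novak.

Ivanova, Bianchi, Fontaine, Kapoor, Oyelaran, Yilmaz, Harlow, Drummond, Novak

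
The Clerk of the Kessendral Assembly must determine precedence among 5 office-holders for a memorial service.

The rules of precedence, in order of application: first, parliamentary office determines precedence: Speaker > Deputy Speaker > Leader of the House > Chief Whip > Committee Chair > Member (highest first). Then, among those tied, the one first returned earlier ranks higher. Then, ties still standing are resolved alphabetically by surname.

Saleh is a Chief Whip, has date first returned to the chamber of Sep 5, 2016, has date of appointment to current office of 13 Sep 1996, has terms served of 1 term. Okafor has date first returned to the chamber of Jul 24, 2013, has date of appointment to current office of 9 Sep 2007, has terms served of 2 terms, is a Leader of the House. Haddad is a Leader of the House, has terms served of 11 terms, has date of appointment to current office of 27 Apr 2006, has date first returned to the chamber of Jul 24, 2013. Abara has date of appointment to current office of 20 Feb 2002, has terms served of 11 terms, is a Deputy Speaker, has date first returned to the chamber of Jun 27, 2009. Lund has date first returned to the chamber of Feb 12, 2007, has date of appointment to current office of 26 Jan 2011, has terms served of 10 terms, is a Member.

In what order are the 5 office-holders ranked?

Abara, Haddad, Okafor, Saleh, Lund

By parliamentary office: Abara (Deputy Speaker); then Haddad and Okafor (Leader of the House); then Saleh (Chief Whip); then Lund (Member).
Haddad and Okafor both have date first returned to the chamber Jul 24, 2013, so the next rule applies.
Among Haddad and Okafor, alphabetically by surname: Haddad before Okafor.
Full order: Abara, Haddad, Okafor, Saleh, Lund.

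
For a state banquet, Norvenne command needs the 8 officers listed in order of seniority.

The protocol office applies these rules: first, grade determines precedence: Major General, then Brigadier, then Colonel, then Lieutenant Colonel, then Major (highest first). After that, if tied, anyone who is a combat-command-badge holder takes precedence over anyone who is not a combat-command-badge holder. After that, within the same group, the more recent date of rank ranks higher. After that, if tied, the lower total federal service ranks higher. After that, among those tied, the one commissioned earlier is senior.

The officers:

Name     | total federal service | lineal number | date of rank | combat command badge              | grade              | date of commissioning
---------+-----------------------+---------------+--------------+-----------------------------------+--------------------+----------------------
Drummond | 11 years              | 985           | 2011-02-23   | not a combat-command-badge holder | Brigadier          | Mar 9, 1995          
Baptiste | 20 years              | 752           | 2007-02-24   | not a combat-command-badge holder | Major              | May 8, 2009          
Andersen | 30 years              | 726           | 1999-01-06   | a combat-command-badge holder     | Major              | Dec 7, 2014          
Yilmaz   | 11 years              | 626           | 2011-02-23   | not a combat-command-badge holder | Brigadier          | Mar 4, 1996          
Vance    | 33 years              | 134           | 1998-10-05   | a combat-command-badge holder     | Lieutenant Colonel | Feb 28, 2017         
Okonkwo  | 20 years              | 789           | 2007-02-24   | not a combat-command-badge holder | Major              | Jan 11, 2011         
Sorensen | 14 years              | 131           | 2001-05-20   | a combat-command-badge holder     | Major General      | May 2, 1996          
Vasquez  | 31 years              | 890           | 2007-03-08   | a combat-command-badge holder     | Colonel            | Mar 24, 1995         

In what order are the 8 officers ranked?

By grade: Sorensen (Major General); then Drummond and Yilmaz (Brigadier); then Vasquez (Colonel); then Vance (Lieutenant Colonel); then Andersen, Baptiste and Okonkwo (Major).
Drummond and Yilmaz are each not a combat-command-badge holder, so the next rule applies.
Drummond and Yilmaz both have date of rank 2011-02-23, so the next rule applies.
Drummond and Yilmaz both have total federal service 11 years, so the next rule applies.
Among Drummond and Yilmaz, by date of commissioning (earlier first): Drummond (Mar 9, 1995) before Yilmaz (Mar 4, 1996).
Among Andersen, Baptiste and Okonkwo, a combat-command-badge holder before not a combat-command-badge holder: Andersen (a combat-command-badge holder) before Baptiste and Okonkwo (not a combat-command-badge holder).
Baptiste and Okonkwo both have date of rank 2007-02-24, so the next rule applies.
Baptiste and Okonkwo both have total federal service 20 years, so the next rule applies.
Among Baptiste and Okonkwo, by date of commissioning (earlier first): Baptiste (May 8, 2009) before Okonkwo (Jan 11, 2011).
Full order: Sorensen, Drummond, Yilmaz, Vasquez, Vance, Andersen, Baptiste, Okonkwo.

Sorensen, Drummond, Yilmaz, Vasquez, Vance, Andersen, Baptiste, Okonkwo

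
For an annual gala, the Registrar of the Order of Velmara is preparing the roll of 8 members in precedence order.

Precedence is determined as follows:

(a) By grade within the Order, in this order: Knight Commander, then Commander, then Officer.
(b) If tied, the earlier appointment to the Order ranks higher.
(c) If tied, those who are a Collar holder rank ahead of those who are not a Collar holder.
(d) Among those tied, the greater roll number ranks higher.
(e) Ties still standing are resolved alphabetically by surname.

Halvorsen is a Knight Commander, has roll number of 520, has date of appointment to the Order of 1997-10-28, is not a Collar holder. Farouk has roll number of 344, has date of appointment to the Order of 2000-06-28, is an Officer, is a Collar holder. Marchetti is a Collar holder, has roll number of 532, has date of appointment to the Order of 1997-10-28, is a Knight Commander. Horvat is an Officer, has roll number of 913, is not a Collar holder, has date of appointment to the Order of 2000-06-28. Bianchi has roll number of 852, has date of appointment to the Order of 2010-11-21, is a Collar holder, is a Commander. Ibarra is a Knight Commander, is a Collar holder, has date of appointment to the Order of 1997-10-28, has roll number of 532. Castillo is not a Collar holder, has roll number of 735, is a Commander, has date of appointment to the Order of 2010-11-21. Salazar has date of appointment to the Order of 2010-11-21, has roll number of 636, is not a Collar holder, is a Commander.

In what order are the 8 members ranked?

By grade within the Order: Ibarra, Marchetti and Halvorsen (Knight Commander); then Bianchi, Castillo and Salazar (Commander); then Farouk and Horvat (Officer).
Ibarra, Marchetti and Halvorsen all have date of appointment to the Order 1997-10-28, so the next rule applies.
Among Ibarra, Marchetti and Halvorsen, a Collar holder before not a Collar holder: Ibarra and Marchetti (a Collar holder) before Halvorsen (not a Collar holder).
Ibarra and Marchetti both have roll number 532, so the next rule applies.
Among Ibarra and Marchetti, alphabetically by surname: Ibarra before Marchetti.
Bianchi, Castillo and Salazar all have date of appointment to the Order 2010-11-21, so the next rule applies.
Among Bianchi, Castillo and Salazar, a Collar holder before not a Collar holder: Bianchi (a Collar holder) before Castillo and Salazar (not a Collar holder).
Among Castillo and Salazar, by roll number (higher first): Castillo (735) before Salazar (636).
Farouk and Horvat both have date of appointment to the Order 2000-06-28, so the next rule applies.
Among Farouk and Horvat, a Collar holder before not a Collar holder: Farouk (a Collar holder) before Horvat (not a Collar holder).
Full order: Ibarra, Marchetti, Halvorsen, Bianchi, Castillo, Salazar, Farouk, Horvat.

Ibarra, Marchetti, Halvorsen, Bianchi, Castillo, Salazar, Farouk, Horvat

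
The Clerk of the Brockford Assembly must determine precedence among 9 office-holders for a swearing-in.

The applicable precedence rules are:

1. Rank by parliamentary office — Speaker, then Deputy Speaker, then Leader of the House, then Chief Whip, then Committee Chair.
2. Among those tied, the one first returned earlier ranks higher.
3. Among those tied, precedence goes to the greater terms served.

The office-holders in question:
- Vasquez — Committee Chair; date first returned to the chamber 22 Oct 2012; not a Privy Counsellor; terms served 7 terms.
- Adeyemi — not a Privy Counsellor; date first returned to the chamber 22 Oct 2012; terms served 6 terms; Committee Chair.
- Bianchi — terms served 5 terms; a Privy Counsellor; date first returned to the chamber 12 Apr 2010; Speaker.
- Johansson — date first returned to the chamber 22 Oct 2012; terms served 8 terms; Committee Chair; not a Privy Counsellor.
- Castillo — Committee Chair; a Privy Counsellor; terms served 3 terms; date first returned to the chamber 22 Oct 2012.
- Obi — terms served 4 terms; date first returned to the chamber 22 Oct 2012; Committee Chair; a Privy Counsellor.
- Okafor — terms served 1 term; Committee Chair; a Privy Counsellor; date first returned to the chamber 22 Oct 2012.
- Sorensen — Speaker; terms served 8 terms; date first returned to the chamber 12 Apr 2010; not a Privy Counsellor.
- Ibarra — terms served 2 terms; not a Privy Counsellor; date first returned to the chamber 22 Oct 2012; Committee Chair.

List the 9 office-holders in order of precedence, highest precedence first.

Sorensen, Bianchi, Johansson, Vasquez, Adeyemi, Obi, Castillo, Ibarra, Okafor

By parliamentary office: Sorensen and Bianchi (Speaker); then Johansson, Vasquez, Adeyemi, Obi, Castillo, Ibarra and Okafor (Committee Chair).
Sorensen and Bianchi both have date first returned to the chamber 12 Apr 2010, so the next rule applies.
Among Sorensen and Bianchi, by terms served (higher first): Sorensen (8 terms) before Bianchi (5 terms).
Johansson, Vasquez, Adeyemi, Obi, Castillo, Ibarra and Okafor all have date first returned to the chamber 22 Oct 2012, so the next rule applies.
Among Johansson, Vasquez, Adeyemi, Obi, Castillo, Ibarra and Okafor, by terms served (higher first): Johansson (8 terms) before Vasquez (7 terms) before Adeyemi (6 terms) before Obi (4 terms) before Castillo (3 terms) before Ibarra (2 terms) before Okafor (1 term).
Full order: Sorensen, Bianchi, Johansson, Vasquez, Adeyemi, Obi, Castillo, Ibarra, Okafor.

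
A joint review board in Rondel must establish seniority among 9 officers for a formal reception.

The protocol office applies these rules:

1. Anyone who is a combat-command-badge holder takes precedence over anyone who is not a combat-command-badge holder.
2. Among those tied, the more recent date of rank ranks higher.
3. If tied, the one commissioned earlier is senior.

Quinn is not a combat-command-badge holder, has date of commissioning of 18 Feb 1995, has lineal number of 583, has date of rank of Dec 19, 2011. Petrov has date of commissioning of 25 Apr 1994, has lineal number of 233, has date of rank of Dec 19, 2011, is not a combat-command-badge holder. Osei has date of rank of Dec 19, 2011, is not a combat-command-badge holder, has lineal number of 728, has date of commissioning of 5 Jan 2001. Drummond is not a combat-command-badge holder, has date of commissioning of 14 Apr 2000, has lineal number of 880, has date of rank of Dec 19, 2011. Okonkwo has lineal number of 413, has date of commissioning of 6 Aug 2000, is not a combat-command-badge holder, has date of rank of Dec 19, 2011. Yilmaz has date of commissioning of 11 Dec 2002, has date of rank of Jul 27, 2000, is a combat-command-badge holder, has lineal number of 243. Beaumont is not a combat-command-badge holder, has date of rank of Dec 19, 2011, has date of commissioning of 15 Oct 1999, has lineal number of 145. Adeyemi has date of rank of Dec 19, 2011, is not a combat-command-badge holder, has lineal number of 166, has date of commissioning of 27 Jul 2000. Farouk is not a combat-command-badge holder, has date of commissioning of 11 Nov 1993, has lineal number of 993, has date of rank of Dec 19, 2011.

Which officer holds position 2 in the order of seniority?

Farouk

By the first rule: Yilmaz (a combat-command-badge holder); then Farouk, Petrov, Quinn, Beaumont, Drummond, Adeyemi, Okonkwo and Osei (each not a combat-command-badge holder).
Farouk, Petrov, Quinn, Beaumont, Drummond, Adeyemi, Okonkwo and Osei all have date of rank Dec 19, 2011, so the next rule applies.
Among Farouk, Petrov, Quinn, Beaumont, Drummond, Adeyemi, Okonkwo and Osei, by date of commissioning (earlier first): Farouk (11 Nov 1993) before Petrov (25 Apr 1994) before Quinn (18 Feb 1995) before Beaumont (15 Oct 1999) before Drummond (14 Apr 2000) before Adeyemi (27 Jul 2000) before Okonkwo (6 Aug 2000) before Osei (5 Jan 2001).
Order: Yilmaz, Farouk, Petrov, Quinn, Beaumont, Drummond, Adeyemi, Okonkwo, Osei.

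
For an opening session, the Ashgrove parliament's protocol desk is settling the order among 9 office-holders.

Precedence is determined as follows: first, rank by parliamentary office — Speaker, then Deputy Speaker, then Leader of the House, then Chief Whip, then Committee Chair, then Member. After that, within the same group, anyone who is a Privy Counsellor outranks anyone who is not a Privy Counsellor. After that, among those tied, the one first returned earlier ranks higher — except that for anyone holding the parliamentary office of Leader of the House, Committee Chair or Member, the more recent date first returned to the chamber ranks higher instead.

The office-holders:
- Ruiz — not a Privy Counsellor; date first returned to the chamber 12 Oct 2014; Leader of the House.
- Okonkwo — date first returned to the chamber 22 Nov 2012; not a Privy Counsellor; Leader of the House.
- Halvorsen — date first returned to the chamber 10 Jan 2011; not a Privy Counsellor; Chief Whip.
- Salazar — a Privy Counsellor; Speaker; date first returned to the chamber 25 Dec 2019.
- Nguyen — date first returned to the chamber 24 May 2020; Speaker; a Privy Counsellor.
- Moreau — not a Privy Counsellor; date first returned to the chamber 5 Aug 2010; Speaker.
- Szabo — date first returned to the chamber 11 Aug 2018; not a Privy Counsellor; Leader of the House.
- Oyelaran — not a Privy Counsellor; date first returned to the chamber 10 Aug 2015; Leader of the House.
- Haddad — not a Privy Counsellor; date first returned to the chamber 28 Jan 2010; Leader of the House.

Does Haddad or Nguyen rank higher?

Nguyen

By parliamentary office: Salazar, Nguyen and Moreau (Speaker); then Szabo, Oyelaran, Ruiz, Okonkwo and Haddad (Leader of the House); then Halvorsen (Chief Whip).
Among Salazar, Nguyen and Moreau, a Privy Counsellor before not a Privy Counsellor: Salazar and Nguyen (a Privy Counsellor) before Moreau (not a Privy Counsellor).
Among Salazar and Nguyen, by date first returned to the chamber (earlier first): Salazar (25 Dec 2019) before Nguyen (24 May 2020).
Szabo, Oyelaran, Ruiz, Okonkwo and Haddad are each not a Privy Counsellor, so the next rule applies.
Among Szabo, Oyelaran, Ruiz, Okonkwo and Haddad, by date first returned to the chamber (later first) (reversed rule for this group): Szabo (11 Aug 2018) before Oyelaran (10 Aug 2015) before Ruiz (12 Oct 2014) before Okonkwo (22 Nov 2012) before Haddad (28 Jan 2010).
So Nguyen takes precedence.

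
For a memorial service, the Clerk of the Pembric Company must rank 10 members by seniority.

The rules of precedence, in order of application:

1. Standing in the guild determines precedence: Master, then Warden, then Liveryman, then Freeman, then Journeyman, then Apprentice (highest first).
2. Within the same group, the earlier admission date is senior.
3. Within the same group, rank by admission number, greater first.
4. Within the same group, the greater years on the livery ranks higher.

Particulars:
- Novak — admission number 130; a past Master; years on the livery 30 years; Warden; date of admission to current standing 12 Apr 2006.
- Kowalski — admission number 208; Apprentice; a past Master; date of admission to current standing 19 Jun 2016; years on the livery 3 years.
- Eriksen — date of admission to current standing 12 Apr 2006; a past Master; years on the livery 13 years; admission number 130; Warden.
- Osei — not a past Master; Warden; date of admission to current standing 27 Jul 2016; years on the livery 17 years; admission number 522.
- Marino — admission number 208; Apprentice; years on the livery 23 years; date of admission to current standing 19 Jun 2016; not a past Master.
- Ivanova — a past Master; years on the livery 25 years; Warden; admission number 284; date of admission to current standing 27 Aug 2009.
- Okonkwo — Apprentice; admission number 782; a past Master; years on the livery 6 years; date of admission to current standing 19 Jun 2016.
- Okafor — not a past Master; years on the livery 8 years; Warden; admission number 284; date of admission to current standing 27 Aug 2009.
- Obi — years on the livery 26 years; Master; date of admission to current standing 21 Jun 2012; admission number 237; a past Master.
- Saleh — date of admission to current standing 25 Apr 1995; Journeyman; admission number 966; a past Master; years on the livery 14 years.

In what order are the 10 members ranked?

Obi, Novak, Eriksen, Ivanova, Okafor, Osei, Saleh, Okonkwo, Marino, Kowalski

By standing in the guild: Obi (Master); then Novak, Eriksen, Ivanova, Okafor and Osei (Warden); then Saleh (Journeyman); then Okonkwo, Marino and Kowalski (Apprentice).
Among Novak, Eriksen, Ivanova, Okafor and Osei, by date of admission to current standing (earlier first): Novak and Eriksen (12 Apr 2006) before Ivanova and Okafor (27 Aug 2009) before Osei (27 Jul 2016).
Novak and Eriksen both have admission number 130, so the next rule applies.
Among Novak and Eriksen, by years on the livery (higher first): Novak (30 years) before Eriksen (13 years).
Ivanova and Okafor both have admission number 284, so the next rule applies.
Among Ivanova and Okafor, by years on the livery (higher first): Ivanova (25 years) before Okafor (8 years).
Okonkwo, Marino and Kowalski all have date of admission to current standing 19 Jun 2016, so the next rule applies.
Among Okonkwo, Marino and Kowalski, by admission number (higher first): Okonkwo (782) before Marino and Kowalski (208).
Among Marino and Kowalski, by years on the livery (higher first): Marino (23 years) before Kowalski (3 years).
Full order: Obi, Novak, Eriksen, Ivanova, Okafor, Osei, Saleh, Okonkwo, Marino, Kowalski.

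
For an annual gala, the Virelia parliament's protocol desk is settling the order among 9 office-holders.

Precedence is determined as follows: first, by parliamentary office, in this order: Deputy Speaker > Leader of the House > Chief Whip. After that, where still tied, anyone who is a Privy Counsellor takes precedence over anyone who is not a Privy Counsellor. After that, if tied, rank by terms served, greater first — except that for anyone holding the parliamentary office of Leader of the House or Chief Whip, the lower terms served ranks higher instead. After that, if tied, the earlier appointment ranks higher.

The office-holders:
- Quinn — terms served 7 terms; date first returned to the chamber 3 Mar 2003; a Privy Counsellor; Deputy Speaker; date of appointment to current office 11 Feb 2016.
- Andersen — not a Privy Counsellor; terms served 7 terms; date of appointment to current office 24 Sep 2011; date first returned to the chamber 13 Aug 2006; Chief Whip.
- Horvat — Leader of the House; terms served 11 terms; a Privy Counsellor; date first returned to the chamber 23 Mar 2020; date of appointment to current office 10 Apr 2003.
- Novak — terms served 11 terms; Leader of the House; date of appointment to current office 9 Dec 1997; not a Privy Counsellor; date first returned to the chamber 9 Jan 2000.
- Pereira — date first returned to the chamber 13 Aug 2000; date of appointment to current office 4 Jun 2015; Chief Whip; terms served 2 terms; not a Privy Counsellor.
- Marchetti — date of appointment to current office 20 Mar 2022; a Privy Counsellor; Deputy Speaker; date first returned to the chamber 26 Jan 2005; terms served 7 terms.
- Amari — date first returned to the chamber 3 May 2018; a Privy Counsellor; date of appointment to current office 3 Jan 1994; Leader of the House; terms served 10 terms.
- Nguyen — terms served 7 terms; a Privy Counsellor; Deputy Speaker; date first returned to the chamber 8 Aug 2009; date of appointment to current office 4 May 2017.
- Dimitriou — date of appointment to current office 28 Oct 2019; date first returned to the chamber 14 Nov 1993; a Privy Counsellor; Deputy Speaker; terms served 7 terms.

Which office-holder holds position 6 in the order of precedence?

By parliamentary office: Quinn, Nguyen, Dimitriou and Marchetti (Deputy Speaker); then Amari, Horvat and Novak (Leader of the House); then Pereira and Andersen (Chief Whip).
Quinn, Nguyen, Dimitriou and Marchetti are each a Privy Counsellor, so the next rule applies.
Quinn, Nguyen, Dimitriou and Marchetti all have terms served 7 terms, so the next rule applies.
Among Quinn, Nguyen, Dimitriou and Marchetti, by date of appointment to current office (earlier first): Quinn (11 Feb 2016) before Nguyen (4 May 2017) before Dimitriou (28 Oct 2019) before Marchetti (20 Mar 2022).
Among Amari, Horvat and Novak, a Privy Counsellor before not a Privy Counsellor: Amari and Horvat (a Privy Counsellor) before Novak (not a Privy Counsellor).
Among Amari and Horvat, by terms served (lower first) (reversed rule for this group): Amari (10 terms) before Horvat (11 terms).
Pereira and Andersen are each not a Privy Counsellor, so the next rule applies.
Among Pereira and Andersen, by terms served (lower first) (reversed rule for this group): Pereira (2 terms) before Andersen (7 terms).
Order: Quinn, Nguyen, Dimitriou, Marchetti, Amari, Horvat, Novak, Pereira, Andersen.

Horvat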